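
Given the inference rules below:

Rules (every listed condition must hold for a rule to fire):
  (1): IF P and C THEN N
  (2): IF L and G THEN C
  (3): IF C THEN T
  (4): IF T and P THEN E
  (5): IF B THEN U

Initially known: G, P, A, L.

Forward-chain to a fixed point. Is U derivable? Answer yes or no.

no

Round 1: (2) [IF L and G THEN C]. New: C.
Round 2: (1) [IF P and C THEN N]; (3) [IF C THEN T]. New: N, T.
Round 3: (4) [IF T and P THEN E]. New: E.
Fixed point reached. U is concluded only by (5); (5) needs B (never derived).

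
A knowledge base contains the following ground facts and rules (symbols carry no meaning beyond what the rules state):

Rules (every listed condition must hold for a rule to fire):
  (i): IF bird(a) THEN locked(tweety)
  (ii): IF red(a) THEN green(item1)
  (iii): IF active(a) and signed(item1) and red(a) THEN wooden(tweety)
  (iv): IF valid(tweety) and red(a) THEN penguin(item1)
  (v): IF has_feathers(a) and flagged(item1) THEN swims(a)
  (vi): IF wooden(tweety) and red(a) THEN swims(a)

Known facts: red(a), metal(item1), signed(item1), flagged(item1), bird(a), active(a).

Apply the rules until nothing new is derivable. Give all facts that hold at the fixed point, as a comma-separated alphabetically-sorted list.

Round 1 — (i), (ii), (iii), derive locked(tweety), green(item1), wooden(tweety).
Round 2 — (vi), derive swims(a).

active(a), bird(a), flagged(item1), green(item1), locked(tweety), metal(item1), red(a), signed(item1), swims(a), wooden(tweety)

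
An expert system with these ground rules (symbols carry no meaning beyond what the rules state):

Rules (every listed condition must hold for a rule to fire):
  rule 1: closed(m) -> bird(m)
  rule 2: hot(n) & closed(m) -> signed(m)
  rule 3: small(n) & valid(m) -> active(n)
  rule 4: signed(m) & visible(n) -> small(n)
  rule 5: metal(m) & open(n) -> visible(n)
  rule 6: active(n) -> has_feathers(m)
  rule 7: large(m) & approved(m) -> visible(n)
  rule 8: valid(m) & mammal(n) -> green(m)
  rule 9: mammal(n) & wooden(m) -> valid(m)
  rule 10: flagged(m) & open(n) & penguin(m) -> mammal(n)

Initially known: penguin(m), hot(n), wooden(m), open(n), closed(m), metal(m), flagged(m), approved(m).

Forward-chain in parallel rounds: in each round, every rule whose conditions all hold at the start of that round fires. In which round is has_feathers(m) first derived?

4

Round 1 — rule 1, rule 2, rule 5, rule 10, derive bird(m), signed(m), visible(n), mammal(n).
Round 2 — rule 4, rule 9, derive small(n), valid(m).
Round 3 — rule 3, rule 8, derive active(n), green(m).
Round 4 — rule 6, derive has_feathers(m).
has_feathers(m) first appears in round 4.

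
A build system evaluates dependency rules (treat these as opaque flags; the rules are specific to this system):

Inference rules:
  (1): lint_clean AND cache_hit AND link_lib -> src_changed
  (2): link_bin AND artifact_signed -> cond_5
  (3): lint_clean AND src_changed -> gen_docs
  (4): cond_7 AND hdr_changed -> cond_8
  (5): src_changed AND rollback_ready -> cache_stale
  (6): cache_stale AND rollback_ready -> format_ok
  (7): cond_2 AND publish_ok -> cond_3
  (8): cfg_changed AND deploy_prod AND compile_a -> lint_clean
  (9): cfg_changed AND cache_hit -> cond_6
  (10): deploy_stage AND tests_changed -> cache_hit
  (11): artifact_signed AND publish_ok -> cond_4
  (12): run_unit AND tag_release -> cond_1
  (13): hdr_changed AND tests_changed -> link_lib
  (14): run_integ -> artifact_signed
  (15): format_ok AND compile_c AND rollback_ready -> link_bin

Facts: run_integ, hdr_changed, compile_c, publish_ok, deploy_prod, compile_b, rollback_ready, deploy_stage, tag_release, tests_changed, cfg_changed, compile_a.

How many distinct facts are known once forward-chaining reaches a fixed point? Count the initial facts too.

24

Round 1 fires (8), (10), (13), (14), giving lint_clean, cache_hit, link_lib, artifact_signed.
Round 2 fires (1), (9), (11), giving src_changed, cond_6, cond_4.
Round 3 fires (3), (5), giving gen_docs, cache_stale.
Round 4 fires (6), giving format_ok.
Round 5 fires (15), giving link_bin.
Round 6 fires (2), giving cond_5.
Closure: {artifact_signed, cache_hit, cache_stale, cfg_changed, compile_a, compile_b, compile_c, cond_4, cond_5, cond_6, deploy_prod, deploy_stage, format_ok, gen_docs, hdr_changed, link_bin, link_lib, lint_clean, publish_ok, rollback_ready, run_integ, src_changed, tag_release, tests_changed} — 24 facts.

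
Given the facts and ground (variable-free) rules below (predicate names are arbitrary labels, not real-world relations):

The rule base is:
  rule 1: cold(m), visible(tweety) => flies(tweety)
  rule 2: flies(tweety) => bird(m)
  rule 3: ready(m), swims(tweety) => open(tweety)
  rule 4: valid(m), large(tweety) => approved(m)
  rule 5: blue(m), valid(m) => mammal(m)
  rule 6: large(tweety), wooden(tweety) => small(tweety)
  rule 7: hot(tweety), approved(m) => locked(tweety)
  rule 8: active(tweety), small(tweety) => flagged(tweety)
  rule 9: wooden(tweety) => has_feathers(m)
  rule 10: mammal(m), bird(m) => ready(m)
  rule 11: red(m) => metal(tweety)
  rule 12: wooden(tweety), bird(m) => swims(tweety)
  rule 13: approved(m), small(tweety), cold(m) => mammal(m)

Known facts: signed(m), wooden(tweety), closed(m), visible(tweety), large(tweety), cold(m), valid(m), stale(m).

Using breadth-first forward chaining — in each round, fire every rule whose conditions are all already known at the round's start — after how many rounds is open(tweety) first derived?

4

Round 1: rule 1 [cold(m), visible(tweety) => flies(tweety)]; rule 4 [valid(m), large(tweety) => approved(m)]; rule 6 [large(tweety), wooden(tweety) => small(tweety)]; rule 9 [wooden(tweety) => has_feathers(m)]. Adds flies(tweety), approved(m), small(tweety), has_feathers(m).
Round 2: rule 2 [flies(tweety) => bird(m)]; rule 13 [approved(m), small(tweety), cold(m) => mammal(m)]. Adds bird(m), mammal(m).
Round 3: rule 10 [mammal(m), bird(m) => ready(m)]; rule 12 [wooden(tweety), bird(m) => swims(tweety)]. Adds ready(m), swims(tweety).
Round 4: rule 3 [ready(m), swims(tweety) => open(tweety)]. Adds open(tweety).
open(tweety) first appears in round 4.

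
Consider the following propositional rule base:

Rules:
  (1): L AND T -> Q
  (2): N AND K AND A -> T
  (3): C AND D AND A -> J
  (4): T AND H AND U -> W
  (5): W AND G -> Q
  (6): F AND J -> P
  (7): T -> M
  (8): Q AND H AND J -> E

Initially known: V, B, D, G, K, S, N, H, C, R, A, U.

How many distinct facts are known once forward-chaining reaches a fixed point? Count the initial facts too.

18

[1] (2) [N AND K AND A -> T]; (3) [C AND D AND A -> J]. ⇒ new: T, J.
[2] (4) [T AND H AND U -> W]; (7) [T -> M]. ⇒ new: W, M.
[3] (5) [W AND G -> Q]. ⇒ new: Q.
[4] (8) [Q AND H AND J -> E]. ⇒ new: E.
Closure: {A, B, C, D, E, G, H, J, K, M, N, Q, R, S, T, U, V, W} — 18 facts.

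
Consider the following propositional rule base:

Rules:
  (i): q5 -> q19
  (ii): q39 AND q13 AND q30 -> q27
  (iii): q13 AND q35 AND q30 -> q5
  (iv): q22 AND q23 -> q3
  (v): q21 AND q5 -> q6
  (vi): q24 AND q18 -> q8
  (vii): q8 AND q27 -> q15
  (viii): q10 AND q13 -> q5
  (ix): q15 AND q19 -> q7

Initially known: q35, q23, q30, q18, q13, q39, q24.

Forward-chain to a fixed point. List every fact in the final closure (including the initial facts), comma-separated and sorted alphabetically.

[1] (ii) [q39 AND q13 AND q30 -> q27]; (iii) [q13 AND q35 AND q30 -> q5]; (vi) [q24 AND q18 -> q8]. ⇒ new: q27, q5, q8.
[2] (i) [q5 -> q19]; (vii) [q8 AND q27 -> q15]. ⇒ new: q19, q15.
[3] (ix) [q15 AND q19 -> q7]. ⇒ new: q7.

q13, q15, q18, q19, q23, q24, q27, q30, q35, q39, q5, q7, q8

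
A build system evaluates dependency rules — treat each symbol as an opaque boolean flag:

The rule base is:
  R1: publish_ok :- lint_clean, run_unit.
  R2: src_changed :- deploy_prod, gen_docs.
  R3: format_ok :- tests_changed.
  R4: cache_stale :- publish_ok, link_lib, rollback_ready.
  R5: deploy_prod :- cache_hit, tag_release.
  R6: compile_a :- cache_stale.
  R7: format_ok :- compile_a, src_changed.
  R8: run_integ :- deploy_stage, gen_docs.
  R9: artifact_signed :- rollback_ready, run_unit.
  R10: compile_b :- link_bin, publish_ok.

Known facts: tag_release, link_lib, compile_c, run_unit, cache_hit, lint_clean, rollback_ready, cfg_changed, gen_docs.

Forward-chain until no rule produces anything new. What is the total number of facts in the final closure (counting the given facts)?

[1] R1 [publish_ok :- lint_clean, run_unit.]; R5 [deploy_prod :- cache_hit, tag_release.]; R9 [artifact_signed :- rollback_ready, run_unit.]. ⇒ new: publish_ok, deploy_prod, artifact_signed.
[2] R2 [src_changed :- deploy_prod, gen_docs.]; R4 [cache_stale :- publish_ok, link_lib, rollback_ready.]. ⇒ new: src_changed, cache_stale.
[3] R6 [compile_a :- cache_stale.]. ⇒ new: compile_a.
[4] R7 [format_ok :- compile_a, src_changed.]. ⇒ new: format_ok.
Closure: {artifact_signed, cache_hit, cache_stale, cfg_changed, compile_a, compile_c, deploy_prod, format_ok, gen_docs, link_lib, lint_clean, publish_ok, rollback_ready, run_unit, src_changed, tag_release} — 16 facts.

16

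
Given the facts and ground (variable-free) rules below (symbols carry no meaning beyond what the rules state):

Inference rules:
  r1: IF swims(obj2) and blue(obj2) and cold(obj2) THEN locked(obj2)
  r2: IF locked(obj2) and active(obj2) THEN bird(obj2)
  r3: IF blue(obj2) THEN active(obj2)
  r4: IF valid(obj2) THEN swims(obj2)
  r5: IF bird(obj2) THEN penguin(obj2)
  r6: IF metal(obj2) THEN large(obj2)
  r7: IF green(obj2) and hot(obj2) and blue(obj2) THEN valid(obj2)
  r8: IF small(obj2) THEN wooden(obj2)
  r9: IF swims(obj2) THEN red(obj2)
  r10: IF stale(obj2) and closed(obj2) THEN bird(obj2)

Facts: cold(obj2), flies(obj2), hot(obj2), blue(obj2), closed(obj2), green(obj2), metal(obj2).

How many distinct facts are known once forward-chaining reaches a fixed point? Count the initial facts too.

Round 1: r3 [IF blue(obj2) THEN active(obj2)]; r6 [IF metal(obj2) THEN large(obj2)]; r7 [IF green(obj2) and hot(obj2) and blue(obj2) THEN valid(obj2)]. Adds active(obj2), large(obj2), valid(obj2).
Round 2: r4 [IF valid(obj2) THEN swims(obj2)]. Adds swims(obj2).
Round 3: r1 [IF swims(obj2) and blue(obj2) and cold(obj2) THEN locked(obj2)]; r9 [IF swims(obj2) THEN red(obj2)]. Adds locked(obj2), red(obj2).
Round 4: r2 [IF locked(obj2) and active(obj2) THEN bird(obj2)]. Adds bird(obj2).
Round 5: r5 [IF bird(obj2) THEN penguin(obj2)]. Adds penguin(obj2).
Closure: {active(obj2), bird(obj2), blue(obj2), closed(obj2), cold(obj2), flies(obj2), green(obj2), hot(obj2), large(obj2), locked(obj2), metal(obj2), penguin(obj2), red(obj2), swims(obj2), valid(obj2)} — 15 facts.

15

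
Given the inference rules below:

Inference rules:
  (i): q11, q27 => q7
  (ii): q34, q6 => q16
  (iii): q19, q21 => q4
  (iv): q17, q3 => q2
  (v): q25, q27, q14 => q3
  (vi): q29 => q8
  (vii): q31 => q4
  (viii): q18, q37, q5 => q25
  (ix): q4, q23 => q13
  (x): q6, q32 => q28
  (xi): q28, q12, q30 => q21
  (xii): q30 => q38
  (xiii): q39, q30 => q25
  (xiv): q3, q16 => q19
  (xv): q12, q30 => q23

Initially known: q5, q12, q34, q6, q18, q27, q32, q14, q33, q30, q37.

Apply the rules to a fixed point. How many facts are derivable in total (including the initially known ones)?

21

[1] (ii) [q34, q6 => q16]; (viii) [q18, q37, q5 => q25]; (x) [q6, q32 => q28]; (xii) [q30 => q38]; (xv) [q12, q30 => q23]. ⇒ new: q16, q25, q28, q38, q23.
[2] (v) [q25, q27, q14 => q3]; (xi) [q28, q12, q30 => q21]. ⇒ new: q3, q21.
[3] (xiv) [q3, q16 => q19]. ⇒ new: q19.
[4] (iii) [q19, q21 => q4]. ⇒ new: q4.
[5] (ix) [q4, q23 => q13]. ⇒ new: q13.
Closure: {q12, q13, q14, q16, q18, q19, q21, q23, q25, q27, q28, q3, q30, q32, q33, q34, q37, q38, q4, q5, q6} — 21 facts.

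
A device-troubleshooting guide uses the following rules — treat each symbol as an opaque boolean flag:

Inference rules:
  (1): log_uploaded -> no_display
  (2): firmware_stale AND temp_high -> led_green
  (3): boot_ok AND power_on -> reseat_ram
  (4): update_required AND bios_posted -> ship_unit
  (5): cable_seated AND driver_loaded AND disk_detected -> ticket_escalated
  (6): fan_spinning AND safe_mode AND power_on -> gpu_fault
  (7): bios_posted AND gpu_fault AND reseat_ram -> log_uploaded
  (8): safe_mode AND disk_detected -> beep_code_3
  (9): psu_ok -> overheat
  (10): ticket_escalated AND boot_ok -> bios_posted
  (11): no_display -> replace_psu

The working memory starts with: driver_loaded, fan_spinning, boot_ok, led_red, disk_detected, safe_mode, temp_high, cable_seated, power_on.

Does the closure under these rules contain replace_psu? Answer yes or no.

yes

[1] (3) [boot_ok AND power_on -> reseat_ram]; (5) [cable_seated AND driver_loaded AND disk_detected -> ticket_escalated]; (6) [fan_spinning AND safe_mode AND power_on -> gpu_fault]; (8) [safe_mode AND disk_detected -> beep_code_3]. ⇒ new: reseat_ram, ticket_escalated, gpu_fault, beep_code_3.
[2] (10) [ticket_escalated AND boot_ok -> bios_posted]. ⇒ new: bios_posted.
[3] (7) [bios_posted AND gpu_fault AND reseat_ram -> log_uploaded]. ⇒ new: log_uploaded.
[4] (1) [log_uploaded -> no_display]. ⇒ new: no_display.
[5] (11) [no_display -> replace_psu]. ⇒ new: replace_psu.
replace_psu appears in round 5, so it is derivable.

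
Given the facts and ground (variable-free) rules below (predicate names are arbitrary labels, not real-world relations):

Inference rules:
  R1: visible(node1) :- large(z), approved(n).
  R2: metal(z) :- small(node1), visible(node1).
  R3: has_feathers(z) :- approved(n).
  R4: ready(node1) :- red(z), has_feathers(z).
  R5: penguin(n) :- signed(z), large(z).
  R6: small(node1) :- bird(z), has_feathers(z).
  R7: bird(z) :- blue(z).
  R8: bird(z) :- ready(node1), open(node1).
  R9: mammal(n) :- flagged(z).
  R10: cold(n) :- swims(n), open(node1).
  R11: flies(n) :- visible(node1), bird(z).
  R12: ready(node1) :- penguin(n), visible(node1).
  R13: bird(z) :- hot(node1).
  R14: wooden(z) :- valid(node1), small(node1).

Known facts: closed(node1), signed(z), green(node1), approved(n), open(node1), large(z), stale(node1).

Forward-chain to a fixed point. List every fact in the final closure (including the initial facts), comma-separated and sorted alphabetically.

approved(n), bird(z), closed(node1), flies(n), green(node1), has_feathers(z), large(z), metal(z), open(node1), penguin(n), ready(node1), signed(z), small(node1), stale(node1), visible(node1)

Round 1: R1 [visible(node1) :- large(z), approved(n).]; R3 [has_feathers(z) :- approved(n).]; R5 [penguin(n) :- signed(z), large(z).]. New: visible(node1), has_feathers(z), penguin(n).
Round 2: R12 [ready(node1) :- penguin(n), visible(node1).]. New: ready(node1).
Round 3: R8 [bird(z) :- ready(node1), open(node1).]. New: bird(z).
Round 4: R6 [small(node1) :- bird(z), has_feathers(z).]; R11 [flies(n) :- visible(node1), bird(z).]. New: small(node1), flies(n).
Round 5: R2 [metal(z) :- small(node1), visible(node1).]. New: metal(z).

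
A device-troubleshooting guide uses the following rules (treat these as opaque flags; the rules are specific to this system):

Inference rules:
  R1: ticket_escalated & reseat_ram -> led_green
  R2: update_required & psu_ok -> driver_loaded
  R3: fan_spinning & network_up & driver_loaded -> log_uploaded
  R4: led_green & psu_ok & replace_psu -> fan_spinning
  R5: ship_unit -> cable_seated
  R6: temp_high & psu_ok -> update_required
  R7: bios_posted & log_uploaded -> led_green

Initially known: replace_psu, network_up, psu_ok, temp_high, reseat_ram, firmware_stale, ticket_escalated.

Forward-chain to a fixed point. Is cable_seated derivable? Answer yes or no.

no

Round 1 fires R1, R6, giving led_green, update_required.
Round 2 fires R2, R4, giving driver_loaded, fan_spinning.
Round 3 fires R3, giving log_uploaded.
Fixed point reached. cable_seated is concluded only by R5; R5 needs ship_unit (never derived).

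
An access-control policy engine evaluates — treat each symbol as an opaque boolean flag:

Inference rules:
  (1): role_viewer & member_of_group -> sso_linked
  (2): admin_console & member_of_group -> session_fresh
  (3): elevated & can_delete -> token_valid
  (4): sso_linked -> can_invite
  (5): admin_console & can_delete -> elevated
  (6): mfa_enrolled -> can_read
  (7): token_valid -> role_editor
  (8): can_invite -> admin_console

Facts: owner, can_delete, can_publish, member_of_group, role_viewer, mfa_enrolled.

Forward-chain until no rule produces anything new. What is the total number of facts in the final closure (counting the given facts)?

14

Round 1 fires (1), (6), giving sso_linked, can_read.
Round 2 fires (4), giving can_invite.
Round 3 fires (8), giving admin_console.
Round 4 fires (2), (5), giving session_fresh, elevated.
Round 5 fires (3), giving token_valid.
Round 6 fires (7), giving role_editor.
Closure: {admin_console, can_delete, can_invite, can_publish, can_read, elevated, member_of_group, mfa_enrolled, owner, role_editor, role_viewer, session_fresh, sso_linked, token_valid} — 14 facts.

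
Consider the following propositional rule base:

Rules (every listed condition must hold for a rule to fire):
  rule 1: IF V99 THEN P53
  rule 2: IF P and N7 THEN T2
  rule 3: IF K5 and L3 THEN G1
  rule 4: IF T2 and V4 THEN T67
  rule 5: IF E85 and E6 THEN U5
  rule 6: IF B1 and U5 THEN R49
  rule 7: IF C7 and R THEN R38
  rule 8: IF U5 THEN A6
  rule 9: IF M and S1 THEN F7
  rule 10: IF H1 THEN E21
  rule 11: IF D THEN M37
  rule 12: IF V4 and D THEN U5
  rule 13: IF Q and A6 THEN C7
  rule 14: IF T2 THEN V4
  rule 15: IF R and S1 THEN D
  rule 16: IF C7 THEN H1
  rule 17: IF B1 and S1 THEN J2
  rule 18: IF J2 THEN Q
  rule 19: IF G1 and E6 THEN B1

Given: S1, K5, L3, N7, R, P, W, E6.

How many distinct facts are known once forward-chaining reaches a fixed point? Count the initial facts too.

24

Round 1: rule 2 [IF P and N7 THEN T2]; rule 3 [IF K5 and L3 THEN G1]; rule 15 [IF R and S1 THEN D]. Adds T2, G1, D.
Round 2: rule 11 [IF D THEN M37]; rule 14 [IF T2 THEN V4]; rule 19 [IF G1 and E6 THEN B1]. Adds M37, V4, B1.
Round 3: rule 4 [IF T2 and V4 THEN T67]; rule 12 [IF V4 and D THEN U5]; rule 17 [IF B1 and S1 THEN J2]. Adds T67, U5, J2.
Round 4: rule 6 [IF B1 and U5 THEN R49]; rule 8 [IF U5 THEN A6]; rule 18 [IF J2 THEN Q]. Adds R49, A6, Q.
Round 5: rule 13 [IF Q and A6 THEN C7]. Adds C7.
Round 6: rule 7 [IF C7 and R THEN R38]; rule 16 [IF C7 THEN H1]. Adds R38, H1.
Round 7: rule 10 [IF H1 THEN E21]. Adds E21.
Closure: {A6, B1, C7, D, E21, E6, G1, H1, J2, K5, L3, M37, N7, P, Q, R, R38, R49, S1, T2, T67, U5, V4, W} — 24 facts.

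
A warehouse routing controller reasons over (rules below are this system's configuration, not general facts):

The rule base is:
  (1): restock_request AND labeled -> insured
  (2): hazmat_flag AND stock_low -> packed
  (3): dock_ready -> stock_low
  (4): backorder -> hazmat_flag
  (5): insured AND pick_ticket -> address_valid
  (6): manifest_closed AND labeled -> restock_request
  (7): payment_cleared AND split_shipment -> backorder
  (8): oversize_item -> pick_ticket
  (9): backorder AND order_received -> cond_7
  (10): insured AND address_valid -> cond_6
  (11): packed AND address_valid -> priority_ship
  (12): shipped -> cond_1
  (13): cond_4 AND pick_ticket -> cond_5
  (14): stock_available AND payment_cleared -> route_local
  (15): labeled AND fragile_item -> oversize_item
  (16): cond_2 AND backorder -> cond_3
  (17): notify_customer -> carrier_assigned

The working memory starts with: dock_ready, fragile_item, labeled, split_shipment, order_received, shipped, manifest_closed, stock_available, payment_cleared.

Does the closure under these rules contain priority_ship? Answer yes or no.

[1] (3) [dock_ready -> stock_low]; (6) [manifest_closed AND labeled -> restock_request]; (7) [payment_cleared AND split_shipment -> backorder]; (12) [shipped -> cond_1]; (14) [stock_available AND payment_cleared -> route_local]; (15) [labeled AND fragile_item -> oversize_item]. ⇒ new: stock_low, restock_request, backorder, cond_1, route_local, oversize_item.
[2] (1) [restock_request AND labeled -> insured]; (4) [backorder -> hazmat_flag]; (8) [oversize_item -> pick_ticket]; (9) [backorder AND order_received -> cond_7]. ⇒ new: insured, hazmat_flag, pick_ticket, cond_7.
[3] (2) [hazmat_flag AND stock_low -> packed]; (5) [insured AND pick_ticket -> address_valid]. ⇒ new: packed, address_valid.
[4] (10) [insured AND address_valid -> cond_6]; (11) [packed AND address_valid -> priority_ship]. ⇒ new: cond_6, priority_ship.
priority_ship appears in round 4, so it is derivable.

yes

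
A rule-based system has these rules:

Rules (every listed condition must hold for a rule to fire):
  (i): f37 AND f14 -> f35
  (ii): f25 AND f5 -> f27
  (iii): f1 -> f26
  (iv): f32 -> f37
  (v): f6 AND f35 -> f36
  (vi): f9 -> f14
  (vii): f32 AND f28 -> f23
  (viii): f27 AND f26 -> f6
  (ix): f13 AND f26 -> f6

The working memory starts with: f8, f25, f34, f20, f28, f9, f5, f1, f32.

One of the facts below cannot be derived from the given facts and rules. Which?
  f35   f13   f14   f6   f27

f13

[1] (ii) [f25 AND f5 -> f27]; (iii) [f1 -> f26]; (iv) [f32 -> f37]; (vi) [f9 -> f14]; (vii) [f32 AND f28 -> f23]. ⇒ new: f27, f26, f37, f14, f23.
[2] (i) [f37 AND f14 -> f35]; (viii) [f27 AND f26 -> f6]. ⇒ new: f35, f6.
[3] (v) [f6 AND f35 -> f36]. ⇒ new: f36.
Derived: f6 (round 2), f27 (round 1), f14 (round 1), f35 (round 2). f13 never appears in any round.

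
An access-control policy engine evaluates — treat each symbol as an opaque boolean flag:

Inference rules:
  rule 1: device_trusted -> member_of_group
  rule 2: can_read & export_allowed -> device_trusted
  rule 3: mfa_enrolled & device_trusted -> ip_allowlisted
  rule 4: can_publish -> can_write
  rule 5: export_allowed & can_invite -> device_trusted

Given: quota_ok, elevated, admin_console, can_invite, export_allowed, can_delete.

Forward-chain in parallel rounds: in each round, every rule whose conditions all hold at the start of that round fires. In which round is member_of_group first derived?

[1] rule 5 [export_allowed & can_invite -> device_trusted]. ⇒ new: device_trusted.
[2] rule 1 [device_trusted -> member_of_group]. ⇒ new: member_of_group.
member_of_group first appears in round 2.

2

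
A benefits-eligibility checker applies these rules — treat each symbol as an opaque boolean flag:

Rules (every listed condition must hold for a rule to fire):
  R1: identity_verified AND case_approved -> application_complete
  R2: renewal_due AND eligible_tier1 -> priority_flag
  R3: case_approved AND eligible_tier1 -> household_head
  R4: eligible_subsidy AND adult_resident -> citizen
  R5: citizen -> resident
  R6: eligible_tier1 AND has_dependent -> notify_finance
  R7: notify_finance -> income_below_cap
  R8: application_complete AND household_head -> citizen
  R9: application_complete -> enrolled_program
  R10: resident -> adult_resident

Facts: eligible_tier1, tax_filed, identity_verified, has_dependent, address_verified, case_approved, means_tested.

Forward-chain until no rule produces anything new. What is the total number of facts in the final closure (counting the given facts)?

[1] R1 [identity_verified AND case_approved -> application_complete]; R3 [case_approved AND eligible_tier1 -> household_head]; R6 [eligible_tier1 AND has_dependent -> notify_finance]. ⇒ new: application_complete, household_head, notify_finance.
[2] R7 [notify_finance -> income_below_cap]; R8 [application_complete AND household_head -> citizen]; R9 [application_complete -> enrolled_program]. ⇒ new: income_below_cap, citizen, enrolled_program.
[3] R5 [citizen -> resident]. ⇒ new: resident.
[4] R10 [resident -> adult_resident]. ⇒ new: adult_resident.
Closure: {address_verified, adult_resident, application_complete, case_approved, citizen, eligible_tier1, enrolled_program, has_dependent, household_head, identity_verified, income_below_cap, means_tested, notify_finance, resident, tax_filed} — 15 facts.

15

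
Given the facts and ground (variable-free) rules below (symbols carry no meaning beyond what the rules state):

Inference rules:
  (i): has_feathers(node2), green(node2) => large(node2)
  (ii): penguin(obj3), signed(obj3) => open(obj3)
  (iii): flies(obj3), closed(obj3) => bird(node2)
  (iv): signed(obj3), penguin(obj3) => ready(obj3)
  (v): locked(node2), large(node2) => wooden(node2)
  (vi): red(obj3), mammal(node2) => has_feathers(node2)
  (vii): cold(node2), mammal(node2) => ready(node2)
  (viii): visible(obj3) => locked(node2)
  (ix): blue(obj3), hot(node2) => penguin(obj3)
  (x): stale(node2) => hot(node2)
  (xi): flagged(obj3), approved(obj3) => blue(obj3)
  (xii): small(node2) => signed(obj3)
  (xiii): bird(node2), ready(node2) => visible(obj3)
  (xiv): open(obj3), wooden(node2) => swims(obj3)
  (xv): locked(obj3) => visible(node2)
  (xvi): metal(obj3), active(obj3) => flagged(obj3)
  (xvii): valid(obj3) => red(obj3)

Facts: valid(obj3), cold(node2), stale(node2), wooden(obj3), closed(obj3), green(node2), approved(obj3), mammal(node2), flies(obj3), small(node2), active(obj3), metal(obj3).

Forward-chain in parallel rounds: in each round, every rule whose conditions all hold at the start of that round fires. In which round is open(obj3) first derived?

4

Round 1: (iii) [flies(obj3), closed(obj3) => bird(node2)]; (vii) [cold(node2), mammal(node2) => ready(node2)]; (x) [stale(node2) => hot(node2)]; (xii) [small(node2) => signed(obj3)]; (xvi) [metal(obj3), active(obj3) => flagged(obj3)]; (xvii) [valid(obj3) => red(obj3)]. New: bird(node2), ready(node2), hot(node2), signed(obj3), flagged(obj3), red(obj3).
Round 2: (vi) [red(obj3), mammal(node2) => has_feathers(node2)]; (xi) [flagged(obj3), approved(obj3) => blue(obj3)]; (xiii) [bird(node2), ready(node2) => visible(obj3)]. New: has_feathers(node2), blue(obj3), visible(obj3).
Round 3: (i) [has_feathers(node2), green(node2) => large(node2)]; (viii) [visible(obj3) => locked(node2)]; (ix) [blue(obj3), hot(node2) => penguin(obj3)]. New: large(node2), locked(node2), penguin(obj3).
Round 4: (ii) [penguin(obj3), signed(obj3) => open(obj3)]; (iv) [signed(obj3), penguin(obj3) => ready(obj3)]; (v) [locked(node2), large(node2) => wooden(node2)]. New: open(obj3), ready(obj3), wooden(node2).
open(obj3) first appears in round 4.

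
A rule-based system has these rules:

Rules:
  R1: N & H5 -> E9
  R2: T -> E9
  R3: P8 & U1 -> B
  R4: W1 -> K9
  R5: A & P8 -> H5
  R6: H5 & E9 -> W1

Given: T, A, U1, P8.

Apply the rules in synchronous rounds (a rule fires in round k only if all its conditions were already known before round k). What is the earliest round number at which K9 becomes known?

3

[1] R2 [T -> E9]; R3 [P8 & U1 -> B]; R5 [A & P8 -> H5]. ⇒ new: E9, B, H5.
[2] R6 [H5 & E9 -> W1]. ⇒ new: W1.
[3] R4 [W1 -> K9]. ⇒ new: K9.
K9 first appears in round 3.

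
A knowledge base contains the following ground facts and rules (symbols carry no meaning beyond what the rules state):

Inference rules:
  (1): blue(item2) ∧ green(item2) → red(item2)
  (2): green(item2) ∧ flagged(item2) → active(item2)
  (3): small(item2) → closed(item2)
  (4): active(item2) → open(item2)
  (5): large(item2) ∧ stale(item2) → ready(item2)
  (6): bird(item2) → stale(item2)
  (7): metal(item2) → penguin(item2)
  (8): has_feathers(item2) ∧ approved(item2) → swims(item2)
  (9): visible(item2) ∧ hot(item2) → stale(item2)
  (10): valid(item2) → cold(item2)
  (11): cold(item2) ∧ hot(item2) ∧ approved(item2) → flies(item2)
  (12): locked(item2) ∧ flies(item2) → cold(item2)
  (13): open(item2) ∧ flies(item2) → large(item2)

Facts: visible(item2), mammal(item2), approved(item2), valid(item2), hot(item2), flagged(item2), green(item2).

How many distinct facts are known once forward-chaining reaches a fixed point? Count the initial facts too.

14

Round 1 — (2), (9), (10), derive active(item2), stale(item2), cold(item2).
Round 2 — (4), (11), derive open(item2), flies(item2).
Round 3 — (13), derive large(item2).
Round 4 — (5), derive ready(item2).
Closure: {active(item2), approved(item2), cold(item2), flagged(item2), flies(item2), green(item2), hot(item2), large(item2), mammal(item2), open(item2), ready(item2), stale(item2), valid(item2), visible(item2)} — 14 facts.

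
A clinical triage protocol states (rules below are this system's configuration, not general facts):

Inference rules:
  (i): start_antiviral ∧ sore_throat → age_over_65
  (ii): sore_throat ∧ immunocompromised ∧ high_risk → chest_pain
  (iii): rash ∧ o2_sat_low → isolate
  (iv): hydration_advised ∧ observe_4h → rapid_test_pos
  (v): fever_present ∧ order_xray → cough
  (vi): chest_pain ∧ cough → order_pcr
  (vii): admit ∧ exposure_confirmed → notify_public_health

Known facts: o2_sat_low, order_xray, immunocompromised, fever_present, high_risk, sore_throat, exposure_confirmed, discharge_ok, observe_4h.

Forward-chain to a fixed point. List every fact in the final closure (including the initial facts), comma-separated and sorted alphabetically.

chest_pain, cough, discharge_ok, exposure_confirmed, fever_present, high_risk, immunocompromised, o2_sat_low, observe_4h, order_pcr, order_xray, sore_throat

Round 1 fires (ii), (v), giving chest_pain, cough.
Round 2 fires (vi), giving order_pcr.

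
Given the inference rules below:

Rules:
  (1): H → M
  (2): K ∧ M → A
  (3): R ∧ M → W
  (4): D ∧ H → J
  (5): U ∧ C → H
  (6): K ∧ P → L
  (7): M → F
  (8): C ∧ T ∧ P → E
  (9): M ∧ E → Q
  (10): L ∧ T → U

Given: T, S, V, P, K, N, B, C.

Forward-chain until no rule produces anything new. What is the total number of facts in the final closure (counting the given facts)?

Round 1: (6) [K ∧ P → L]; (8) [C ∧ T ∧ P → E]. New: L, E.
Round 2: (10) [L ∧ T → U]. New: U.
Round 3: (5) [U ∧ C → H]. New: H.
Round 4: (1) [H → M]. New: M.
Round 5: (2) [K ∧ M → A]; (7) [M → F]; (9) [M ∧ E → Q]. New: A, F, Q.
Closure: {A, B, C, E, F, H, K, L, M, N, P, Q, S, T, U, V} — 16 facts.

16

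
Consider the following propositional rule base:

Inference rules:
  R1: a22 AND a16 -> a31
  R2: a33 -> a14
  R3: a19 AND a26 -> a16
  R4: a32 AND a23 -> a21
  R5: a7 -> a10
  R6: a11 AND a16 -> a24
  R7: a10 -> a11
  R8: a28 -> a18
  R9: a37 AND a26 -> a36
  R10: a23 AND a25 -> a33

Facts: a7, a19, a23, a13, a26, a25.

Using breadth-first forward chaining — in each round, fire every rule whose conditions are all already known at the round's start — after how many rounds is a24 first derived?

3

Round 1: R3 [a19 AND a26 -> a16]; R5 [a7 -> a10]; R10 [a23 AND a25 -> a33]. Adds a16, a10, a33.
Round 2: R2 [a33 -> a14]; R7 [a10 -> a11]. Adds a14, a11.
Round 3: R6 [a11 AND a16 -> a24]. Adds a24.
a24 first appears in round 3.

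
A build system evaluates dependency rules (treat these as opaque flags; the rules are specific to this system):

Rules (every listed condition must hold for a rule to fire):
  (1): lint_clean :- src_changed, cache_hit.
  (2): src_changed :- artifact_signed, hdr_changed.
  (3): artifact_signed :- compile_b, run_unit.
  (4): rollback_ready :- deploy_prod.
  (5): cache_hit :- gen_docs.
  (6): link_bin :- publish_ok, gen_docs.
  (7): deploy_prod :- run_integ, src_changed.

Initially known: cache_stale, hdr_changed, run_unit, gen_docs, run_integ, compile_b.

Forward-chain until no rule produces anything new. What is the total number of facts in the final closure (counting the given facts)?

12

Round 1: (3) [artifact_signed :- compile_b, run_unit.]; (5) [cache_hit :- gen_docs.]. New: artifact_signed, cache_hit.
Round 2: (2) [src_changed :- artifact_signed, hdr_changed.]. New: src_changed.
Round 3: (1) [lint_clean :- src_changed, cache_hit.]; (7) [deploy_prod :- run_integ, src_changed.]. New: lint_clean, deploy_prod.
Round 4: (4) [rollback_ready :- deploy_prod.]. New: rollback_ready.
Closure: {artifact_signed, cache_hit, cache_stale, compile_b, deploy_prod, gen_docs, hdr_changed, lint_clean, rollback_ready, run_integ, run_unit, src_changed} — 12 facts.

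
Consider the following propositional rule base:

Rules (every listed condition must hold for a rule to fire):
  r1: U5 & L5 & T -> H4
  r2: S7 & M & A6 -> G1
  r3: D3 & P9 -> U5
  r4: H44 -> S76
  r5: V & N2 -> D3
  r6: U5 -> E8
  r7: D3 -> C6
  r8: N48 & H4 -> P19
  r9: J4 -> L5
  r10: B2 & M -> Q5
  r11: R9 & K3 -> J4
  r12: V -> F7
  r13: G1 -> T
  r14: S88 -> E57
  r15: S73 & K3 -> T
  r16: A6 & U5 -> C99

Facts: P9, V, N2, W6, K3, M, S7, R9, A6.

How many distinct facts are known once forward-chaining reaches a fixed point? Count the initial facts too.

Round 1 fires r2, r5, r11, r12, giving G1, D3, J4, F7.
Round 2 fires r3, r7, r9, r13, giving U5, C6, L5, T.
Round 3 fires r1, r6, r16, giving H4, E8, C99.
Closure: {A6, C6, C99, D3, E8, F7, G1, H4, J4, K3, L5, M, N2, P9, R9, S7, T, U5, V, W6} — 20 facts.

20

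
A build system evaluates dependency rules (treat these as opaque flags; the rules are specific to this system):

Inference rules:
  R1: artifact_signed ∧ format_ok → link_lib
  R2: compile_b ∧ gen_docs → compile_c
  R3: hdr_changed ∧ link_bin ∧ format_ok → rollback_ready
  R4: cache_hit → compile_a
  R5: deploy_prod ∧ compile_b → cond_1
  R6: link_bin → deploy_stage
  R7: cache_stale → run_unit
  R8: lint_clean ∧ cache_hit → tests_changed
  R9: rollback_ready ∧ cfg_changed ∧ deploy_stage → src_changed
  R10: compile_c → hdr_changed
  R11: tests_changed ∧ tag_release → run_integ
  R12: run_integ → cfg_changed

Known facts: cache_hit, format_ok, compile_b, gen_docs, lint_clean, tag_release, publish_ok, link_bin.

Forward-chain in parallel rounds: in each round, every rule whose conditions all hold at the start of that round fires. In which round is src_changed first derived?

4

Round 1: R2 [compile_b ∧ gen_docs → compile_c]; R4 [cache_hit → compile_a]; R6 [link_bin → deploy_stage]; R8 [lint_clean ∧ cache_hit → tests_changed]. New: compile_c, compile_a, deploy_stage, tests_changed.
Round 2: R10 [compile_c → hdr_changed]; R11 [tests_changed ∧ tag_release → run_integ]. New: hdr_changed, run_integ.
Round 3: R3 [hdr_changed ∧ link_bin ∧ format_ok → rollback_ready]; R12 [run_integ → cfg_changed]. New: rollback_ready, cfg_changed.
Round 4: R9 [rollback_ready ∧ cfg_changed ∧ deploy_stage → src_changed]. New: src_changed.
src_changed first appears in round 4.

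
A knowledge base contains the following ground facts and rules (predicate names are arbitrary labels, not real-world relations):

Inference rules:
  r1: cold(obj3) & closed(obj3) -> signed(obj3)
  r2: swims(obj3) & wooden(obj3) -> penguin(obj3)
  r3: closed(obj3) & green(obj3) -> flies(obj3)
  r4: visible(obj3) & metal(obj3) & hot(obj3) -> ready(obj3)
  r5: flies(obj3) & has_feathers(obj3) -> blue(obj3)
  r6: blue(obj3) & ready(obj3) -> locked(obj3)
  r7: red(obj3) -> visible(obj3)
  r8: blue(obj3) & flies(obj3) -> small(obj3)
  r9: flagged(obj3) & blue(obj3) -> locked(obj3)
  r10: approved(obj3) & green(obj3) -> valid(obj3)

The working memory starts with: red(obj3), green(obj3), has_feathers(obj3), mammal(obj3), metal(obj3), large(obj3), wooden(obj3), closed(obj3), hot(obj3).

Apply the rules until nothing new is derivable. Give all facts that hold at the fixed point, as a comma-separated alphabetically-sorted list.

blue(obj3), closed(obj3), flies(obj3), green(obj3), has_feathers(obj3), hot(obj3), large(obj3), locked(obj3), mammal(obj3), metal(obj3), ready(obj3), red(obj3), small(obj3), visible(obj3), wooden(obj3)

Round 1: r3 [closed(obj3) & green(obj3) -> flies(obj3)]; r7 [red(obj3) -> visible(obj3)]. Adds flies(obj3), visible(obj3).
Round 2: r4 [visible(obj3) & metal(obj3) & hot(obj3) -> ready(obj3)]; r5 [flies(obj3) & has_feathers(obj3) -> blue(obj3)]. Adds ready(obj3), blue(obj3).
Round 3: r6 [blue(obj3) & ready(obj3) -> locked(obj3)]; r8 [blue(obj3) & flies(obj3) -> small(obj3)]. Adds locked(obj3), small(obj3).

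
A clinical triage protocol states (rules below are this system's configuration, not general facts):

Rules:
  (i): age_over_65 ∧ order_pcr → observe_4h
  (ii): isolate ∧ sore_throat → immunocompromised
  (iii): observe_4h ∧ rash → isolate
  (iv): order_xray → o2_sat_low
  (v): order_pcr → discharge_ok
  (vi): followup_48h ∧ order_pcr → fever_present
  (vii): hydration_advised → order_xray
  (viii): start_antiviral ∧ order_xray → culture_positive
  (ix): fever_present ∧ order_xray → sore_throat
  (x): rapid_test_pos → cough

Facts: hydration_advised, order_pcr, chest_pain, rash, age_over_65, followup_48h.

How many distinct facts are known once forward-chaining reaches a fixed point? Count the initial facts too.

14

Round 1 — (i), (v), (vi), (vii), derive observe_4h, discharge_ok, fever_present, order_xray.
Round 2 — (iii), (iv), (ix), derive isolate, o2_sat_low, sore_throat.
Round 3 — (ii), derive immunocompromised.
Closure: {age_over_65, chest_pain, discharge_ok, fever_present, followup_48h, hydration_advised, immunocompromised, isolate, o2_sat_low, observe_4h, order_pcr, order_xray, rash, sore_throat} — 14 facts.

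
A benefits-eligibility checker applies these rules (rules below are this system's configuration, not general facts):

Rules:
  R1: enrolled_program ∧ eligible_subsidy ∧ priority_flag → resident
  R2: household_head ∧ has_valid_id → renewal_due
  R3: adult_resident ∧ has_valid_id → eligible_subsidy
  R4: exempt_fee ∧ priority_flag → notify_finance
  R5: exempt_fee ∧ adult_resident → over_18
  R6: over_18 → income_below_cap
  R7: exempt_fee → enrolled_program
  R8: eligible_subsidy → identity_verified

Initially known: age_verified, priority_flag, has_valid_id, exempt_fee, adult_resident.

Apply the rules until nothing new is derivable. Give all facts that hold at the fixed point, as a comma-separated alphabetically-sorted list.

adult_resident, age_verified, eligible_subsidy, enrolled_program, exempt_fee, has_valid_id, identity_verified, income_below_cap, notify_finance, over_18, priority_flag, resident

Round 1: R3 [adult_resident ∧ has_valid_id → eligible_subsidy]; R4 [exempt_fee ∧ priority_flag → notify_finance]; R5 [exempt_fee ∧ adult_resident → over_18]; R7 [exempt_fee → enrolled_program]. Adds eligible_subsidy, notify_finance, over_18, enrolled_program.
Round 2: R1 [enrolled_program ∧ eligible_subsidy ∧ priority_flag → resident]; R6 [over_18 → income_below_cap]; R8 [eligible_subsidy → identity_verified]. Adds resident, income_below_cap, identity_verified.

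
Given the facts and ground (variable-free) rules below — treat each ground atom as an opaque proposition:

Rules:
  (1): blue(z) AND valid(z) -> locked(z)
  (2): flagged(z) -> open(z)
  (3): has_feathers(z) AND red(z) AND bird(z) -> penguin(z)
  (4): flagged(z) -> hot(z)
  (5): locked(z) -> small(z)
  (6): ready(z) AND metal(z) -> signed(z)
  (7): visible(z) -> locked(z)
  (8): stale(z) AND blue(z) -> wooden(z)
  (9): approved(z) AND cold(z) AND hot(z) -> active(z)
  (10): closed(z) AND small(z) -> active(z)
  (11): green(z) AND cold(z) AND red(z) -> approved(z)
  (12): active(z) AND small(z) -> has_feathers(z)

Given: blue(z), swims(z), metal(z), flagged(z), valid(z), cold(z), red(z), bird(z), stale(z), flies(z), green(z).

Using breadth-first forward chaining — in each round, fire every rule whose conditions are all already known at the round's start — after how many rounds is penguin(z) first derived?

4

[1] (1) [blue(z) AND valid(z) -> locked(z)]; (2) [flagged(z) -> open(z)]; (4) [flagged(z) -> hot(z)]; (8) [stale(z) AND blue(z) -> wooden(z)]; (11) [green(z) AND cold(z) AND red(z) -> approved(z)]. ⇒ new: locked(z), open(z), hot(z), wooden(z), approved(z).
[2] (5) [locked(z) -> small(z)]; (9) [approved(z) AND cold(z) AND hot(z) -> active(z)]. ⇒ new: small(z), active(z).
[3] (12) [active(z) AND small(z) -> has_feathers(z)]. ⇒ new: has_feathers(z).
[4] (3) [has_feathers(z) AND red(z) AND bird(z) -> penguin(z)]. ⇒ new: penguin(z).
penguin(z) first appears in round 4.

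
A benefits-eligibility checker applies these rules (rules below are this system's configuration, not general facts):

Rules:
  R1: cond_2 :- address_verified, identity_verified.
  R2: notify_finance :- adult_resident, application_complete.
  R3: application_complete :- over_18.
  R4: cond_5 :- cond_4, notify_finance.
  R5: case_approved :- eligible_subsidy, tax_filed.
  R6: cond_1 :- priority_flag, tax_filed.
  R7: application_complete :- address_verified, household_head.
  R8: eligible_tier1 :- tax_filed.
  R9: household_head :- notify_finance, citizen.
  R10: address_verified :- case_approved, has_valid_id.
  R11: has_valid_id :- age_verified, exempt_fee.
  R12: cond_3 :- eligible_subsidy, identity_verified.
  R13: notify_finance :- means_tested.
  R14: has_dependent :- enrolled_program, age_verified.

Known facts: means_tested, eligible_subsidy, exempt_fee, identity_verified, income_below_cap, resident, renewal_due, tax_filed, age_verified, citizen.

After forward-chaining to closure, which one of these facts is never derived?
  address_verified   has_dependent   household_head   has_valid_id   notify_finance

Round 1 fires R5, R8, R11, R12, R13, giving case_approved, eligible_tier1, has_valid_id, cond_3, notify_finance.
Round 2 fires R9, R10, giving household_head, address_verified.
Round 3 fires R1, R7, giving cond_2, application_complete.
Derived: notify_finance (round 1), address_verified (round 2), has_valid_id (round 1), household_head (round 2). has_dependent never appears in any round.

has_dependent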